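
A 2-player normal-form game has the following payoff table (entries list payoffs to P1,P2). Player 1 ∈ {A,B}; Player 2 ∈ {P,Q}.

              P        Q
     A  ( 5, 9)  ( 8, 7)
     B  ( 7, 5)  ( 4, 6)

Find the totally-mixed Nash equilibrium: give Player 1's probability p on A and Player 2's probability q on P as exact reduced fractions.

P1 mixes 1/3 on A; P2 mixes 2/3 on P

P1 indiff ⇒ q·5+(1-q)·8 = q·7+(1-q)·4 ⇒ q(-2) = (1-q)(-4) ⇒ q = 2/3
P2 indiff ⇒ p·9+(1-p)·5 = p·7+(1-p)·6 ⇒ p(2) = (1-p)(1) ⇒ p = 1/3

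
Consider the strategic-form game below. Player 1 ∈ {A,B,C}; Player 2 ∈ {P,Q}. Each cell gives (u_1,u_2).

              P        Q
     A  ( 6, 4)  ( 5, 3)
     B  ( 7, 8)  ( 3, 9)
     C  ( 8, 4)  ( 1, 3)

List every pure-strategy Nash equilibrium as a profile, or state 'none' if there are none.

PSNE = {(C,P)}

(A,P): not NE [P1→C gives 8>6]
(A,Q): not NE [P2→P gives 4>3]
(B,P): not NE [P1→C gives 8>7; P2→Q gives 9>8]
(B,Q): not NE [P1→A gives 5>3]
(C,P): NE
(C,Q): not NE [P1→A gives 5>1; P2→P gives 4>3]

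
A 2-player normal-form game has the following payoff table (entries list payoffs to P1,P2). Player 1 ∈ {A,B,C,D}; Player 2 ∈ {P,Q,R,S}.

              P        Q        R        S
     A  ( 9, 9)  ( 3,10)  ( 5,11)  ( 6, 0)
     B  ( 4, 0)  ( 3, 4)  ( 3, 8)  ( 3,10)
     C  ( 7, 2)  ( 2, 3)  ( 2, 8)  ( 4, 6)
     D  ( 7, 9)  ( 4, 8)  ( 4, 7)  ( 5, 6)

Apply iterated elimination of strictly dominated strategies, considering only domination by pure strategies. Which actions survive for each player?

Survivors P1:{A,D} P2:{P,Q,R}

P1 drop B (D beats it: P:7>4 Q:4>3 R:4>3 S:5>3)
P1 drop C (A beats it: P:9>7 Q:3>2 R:5>2 S:6>4)
P2 drop S (P beats it: A:9>0 D:9>6)
P1→{A,D} P2→{P,Q,R}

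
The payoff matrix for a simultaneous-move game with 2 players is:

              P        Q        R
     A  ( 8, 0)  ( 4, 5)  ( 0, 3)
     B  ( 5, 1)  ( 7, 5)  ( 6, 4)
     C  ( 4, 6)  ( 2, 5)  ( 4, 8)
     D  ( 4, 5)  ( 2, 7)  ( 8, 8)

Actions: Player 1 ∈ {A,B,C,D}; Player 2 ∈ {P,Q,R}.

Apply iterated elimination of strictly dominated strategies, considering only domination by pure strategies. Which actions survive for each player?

Remaining: P1:{B,D} P2:{Q,R}

P1 drop C (B beats it: P:5>4 Q:7>2 R:6>4)
P2 drop P (Q beats it: A:5>0 B:5>1 D:7>5)
P1 drop A (B beats it: Q:7>4 R:6>0)
P1→{B,D} P2→{Q,R}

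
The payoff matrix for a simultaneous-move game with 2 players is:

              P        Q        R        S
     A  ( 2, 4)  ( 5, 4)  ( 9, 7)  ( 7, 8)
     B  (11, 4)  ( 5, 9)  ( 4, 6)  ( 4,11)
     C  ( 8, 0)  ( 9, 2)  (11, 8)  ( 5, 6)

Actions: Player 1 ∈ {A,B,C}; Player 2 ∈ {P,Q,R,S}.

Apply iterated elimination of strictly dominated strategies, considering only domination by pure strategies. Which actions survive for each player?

IESDS → P1:{A,C} P2:{R,S}

P2 drop P (R beats it: A:7>4 B:6>4 C:8>0)
P1 drop B (C beats it: Q:9>5 R:11>4 S:5>4)
P2 drop Q (R beats it: A:7>4 C:8>2)
P1→{A,C} P2→{R,S}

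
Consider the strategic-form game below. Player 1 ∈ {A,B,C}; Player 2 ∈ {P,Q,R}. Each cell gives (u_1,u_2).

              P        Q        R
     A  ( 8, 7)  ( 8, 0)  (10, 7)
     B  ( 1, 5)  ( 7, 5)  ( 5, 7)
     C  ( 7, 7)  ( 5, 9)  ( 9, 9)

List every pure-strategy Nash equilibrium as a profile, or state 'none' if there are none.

(A,P): NE
(A,Q): not NE [P2→R gives 7>0]
(A,R): NE
(B,P): not NE [P1→A gives 8>1; P2→R gives 7>5]
(B,Q): not NE [P1→A gives 8>7; P2→R gives 7>5]
(B,R): not NE [P1→A gives 10>5]
(C,P): not NE [P1→A gives 8>7; P2→R gives 9>7]
(C,Q): not NE [P1→A gives 8>5]
(C,R): not NE [P1→A gives 10>9]

Nash profiles: (A,P), (A,R)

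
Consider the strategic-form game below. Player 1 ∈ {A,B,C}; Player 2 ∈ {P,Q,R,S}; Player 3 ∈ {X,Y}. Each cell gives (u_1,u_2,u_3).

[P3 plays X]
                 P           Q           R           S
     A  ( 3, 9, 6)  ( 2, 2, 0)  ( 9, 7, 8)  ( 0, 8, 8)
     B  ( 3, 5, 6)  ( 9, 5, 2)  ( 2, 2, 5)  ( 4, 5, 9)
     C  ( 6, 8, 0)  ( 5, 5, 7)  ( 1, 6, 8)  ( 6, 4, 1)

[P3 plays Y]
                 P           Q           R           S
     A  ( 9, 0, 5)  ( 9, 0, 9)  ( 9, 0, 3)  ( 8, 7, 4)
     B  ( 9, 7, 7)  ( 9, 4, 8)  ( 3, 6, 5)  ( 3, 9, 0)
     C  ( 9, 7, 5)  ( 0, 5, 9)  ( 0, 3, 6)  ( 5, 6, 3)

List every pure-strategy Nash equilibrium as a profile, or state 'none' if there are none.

PSNE = {(C,P,Y)}

(A,P,X): not NE [P1→C gives 6>3]
(A,P,Y): not NE [P2→S gives 7>0; P3→X gives 6>5]
(A,Q,X): not NE [P1→B gives 9>2; P2→P gives 9>2; P3→Y gives 9>0]
(A,Q,Y): not NE [P2→S gives 7>0]
(A,R,X): not NE [P2→P gives 9>7]
(A,R,Y): not NE [P2→S gives 7>0; P3→X gives 8>3]
(A,S,X): not NE [P1→C gives 6>0; P2→P gives 9>8]
(A,S,Y): not NE [P3→X gives 8>4]
(B,P,X): not NE [P1→C gives 6>3; P3→Y gives 7>6]
(B,P,Y): not NE [P2→S gives 9>7]
(B,Q,X): not NE [P3→Y gives 8>2]
(B,Q,Y): not NE [P2→S gives 9>4]
(B,R,X): not NE [P1→A gives 9>2; P2→S gives 5>2]
(B,R,Y): not NE [P1→A gives 9>3; P2→S gives 9>6]
(B,S,X): not NE [P1→C gives 6>4]
(B,S,Y): not NE [P1→A gives 8>3; P3→X gives 9>0]
(C,P,X): not NE [P3→Y gives 5>0]
(C,P,Y): NE
(C,Q,X): not NE [P1→B gives 9>5; P2→P gives 8>5; P3→Y gives 9>7]
(C,Q,Y): not NE [P1→B gives 9>0; P2→P gives 7>5]
(C,R,X): not NE [P1→A gives 9>1; P2→P gives 8>6]
(C,R,Y): not NE [P1→A gives 9>0; P2→P gives 7>3; P3→X gives 8>6]
(C,S,X): not NE [P2→P gives 8>4; P3→Y gives 3>1]
(C,S,Y): not NE [P1→A gives 8>5; P2→P gives 7>6]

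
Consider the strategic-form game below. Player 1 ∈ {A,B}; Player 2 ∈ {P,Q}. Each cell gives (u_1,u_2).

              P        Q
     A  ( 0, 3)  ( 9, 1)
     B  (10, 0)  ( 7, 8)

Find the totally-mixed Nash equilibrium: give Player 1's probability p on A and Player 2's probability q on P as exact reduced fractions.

P1 indiff ⇒ q·0+(1-q)·9 = q·10+(1-q)·7 ⇒ q(-10) = (1-q)(-2) ⇒ q = 1/6
P2 indiff ⇒ p·3+(1-p)·0 = p·1+(1-p)·8 ⇒ p(2) = (1-p)(8) ⇒ p = 4/5

(p,q) = (4/5, 1/6)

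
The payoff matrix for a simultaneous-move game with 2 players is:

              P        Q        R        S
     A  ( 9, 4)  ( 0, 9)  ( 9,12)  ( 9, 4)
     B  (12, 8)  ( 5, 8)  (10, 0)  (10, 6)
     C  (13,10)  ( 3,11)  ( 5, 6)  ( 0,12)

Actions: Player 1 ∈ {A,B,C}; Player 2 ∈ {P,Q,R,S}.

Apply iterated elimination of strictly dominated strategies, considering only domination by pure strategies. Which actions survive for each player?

Survivors P1:{B,C} P2:{P,Q,S}

P1 drop A (B beats it: P:12>9 Q:5>0 R:10>9 S:10>9)
P2 drop R (P beats it: B:8>0 C:10>6)
P1→{B,C} P2→{P,Q,S}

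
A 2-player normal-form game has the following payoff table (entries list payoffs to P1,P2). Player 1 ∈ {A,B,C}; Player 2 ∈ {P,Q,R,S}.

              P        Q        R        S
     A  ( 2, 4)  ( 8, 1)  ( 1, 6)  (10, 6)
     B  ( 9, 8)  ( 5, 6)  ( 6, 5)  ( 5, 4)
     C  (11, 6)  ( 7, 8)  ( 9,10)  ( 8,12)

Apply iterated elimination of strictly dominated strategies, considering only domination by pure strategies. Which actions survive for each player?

Survivors P1:{A,C} P2:{R,S}

P1 drop B (C beats it: P:11>9 Q:7>5 R:9>6 S:8>5)
P2 drop P (R beats it: A:6>4 C:10>6)
P2 drop Q (R beats it: A:6>1 C:10>8)
P1→{A,C} P2→{R,S}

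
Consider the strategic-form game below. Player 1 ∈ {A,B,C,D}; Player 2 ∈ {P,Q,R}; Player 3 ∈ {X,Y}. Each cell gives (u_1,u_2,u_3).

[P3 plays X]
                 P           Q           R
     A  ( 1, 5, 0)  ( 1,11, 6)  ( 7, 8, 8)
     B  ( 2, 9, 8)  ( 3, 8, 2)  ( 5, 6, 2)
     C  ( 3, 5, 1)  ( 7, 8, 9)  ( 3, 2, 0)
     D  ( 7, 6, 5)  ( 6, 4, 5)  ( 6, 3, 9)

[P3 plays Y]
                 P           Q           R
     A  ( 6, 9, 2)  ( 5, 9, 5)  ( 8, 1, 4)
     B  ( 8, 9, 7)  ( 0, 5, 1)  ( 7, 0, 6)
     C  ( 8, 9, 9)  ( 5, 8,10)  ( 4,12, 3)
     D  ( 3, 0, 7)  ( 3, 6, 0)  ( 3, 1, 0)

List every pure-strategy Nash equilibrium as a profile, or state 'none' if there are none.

No pure NE.

(A,P,X): not NE [P1→D gives 7>1; P2→Q gives 11>5; P3→Y gives 2>0]
(A,P,Y): not NE [P1→C gives 8>6]
(A,Q,X): not NE [P1→C gives 7>1]
(A,Q,Y): not NE [P3→X gives 6>5]
(A,R,X): not NE [P2→Q gives 11>8]
(A,R,Y): not NE [P2→Q gives 9>1; P3→X gives 8>4]
(B,P,X): not NE [P1→D gives 7>2]
(B,P,Y): not NE [P3→X gives 8>7]
(B,Q,X): not NE [P1→C gives 7>3; P2→P gives 9>8]
(B,Q,Y): not NE [P1→C gives 5>0; P2→P gives 9>5; P3→X gives 2>1]
(B,R,X): not NE [P1→A gives 7>5; P2→P gives 9>6; P3→Y gives 6>2]
(B,R,Y): not NE [P1→A gives 8>7; P2→P gives 9>0]
(C,P,X): not NE [P1→D gives 7>3; P2→Q gives 8>5; P3→Y gives 9>1]
(C,P,Y): not NE [P2→R gives 12>9]
(C,Q,X): not NE [P3→Y gives 10>9]
(C,Q,Y): not NE [P2→R gives 12>8]
(C,R,X): not NE [P1→A gives 7>3; P2→Q gives 8>2; P3→Y gives 3>0]
(C,R,Y): not NE [P1→A gives 8>4]
(D,P,X): not NE [P3→Y gives 7>5]
(D,P,Y): not NE [P1→C gives 8>3; P2→Q gives 6>0]
(D,Q,X): not NE [P1→C gives 7>6; P2→P gives 6>4]
(D,Q,Y): not NE [P1→C gives 5>3; P3→X gives 5>0]
(D,R,X): not NE [P1→A gives 7>6; P2→P gives 6>3]
(D,R,Y): not NE [P1→A gives 8>3; P2→Q gives 6>1; P3→X gives 9>0]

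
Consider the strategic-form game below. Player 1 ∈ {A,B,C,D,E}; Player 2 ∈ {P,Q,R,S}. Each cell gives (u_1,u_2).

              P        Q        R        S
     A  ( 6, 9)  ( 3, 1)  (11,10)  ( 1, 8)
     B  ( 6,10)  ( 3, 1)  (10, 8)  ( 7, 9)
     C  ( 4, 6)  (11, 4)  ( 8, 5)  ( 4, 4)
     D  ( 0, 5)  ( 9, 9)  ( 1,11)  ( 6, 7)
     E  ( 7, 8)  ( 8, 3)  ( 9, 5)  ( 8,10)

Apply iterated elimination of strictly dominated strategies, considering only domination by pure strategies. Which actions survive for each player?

IESDS → P1:{A,B,E} P2:{P,R,S}

P2 drop Q (R beats it: A:10>1 B:8>1 C:5>4 D:11>9 E:5>3)
P1 drop C (B beats it: P:6>4 R:10>8 S:7>4)
P1 drop D (B beats it: P:6>0 R:10>1 S:7>6)
P1→{A,B,E} P2→{P,R,S}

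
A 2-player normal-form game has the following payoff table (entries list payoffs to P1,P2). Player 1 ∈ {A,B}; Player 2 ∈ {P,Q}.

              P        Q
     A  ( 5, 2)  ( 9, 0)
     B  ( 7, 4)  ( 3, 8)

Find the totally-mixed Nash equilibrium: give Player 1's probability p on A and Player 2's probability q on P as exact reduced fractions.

P1 indiff ⇒ q·5+(1-q)·9 = q·7+(1-q)·3 ⇒ q(-2) = (1-q)(-6) ⇒ q = 3/4
P2 indiff ⇒ p·2+(1-p)·4 = p·0+(1-p)·8 ⇒ p(2) = (1-p)(4) ⇒ p = 2/3

p=2/3, q=3/4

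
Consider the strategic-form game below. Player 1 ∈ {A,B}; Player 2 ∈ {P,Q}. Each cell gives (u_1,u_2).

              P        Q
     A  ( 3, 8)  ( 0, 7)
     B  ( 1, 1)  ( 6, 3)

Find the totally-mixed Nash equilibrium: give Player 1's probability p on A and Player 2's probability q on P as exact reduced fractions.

p=2/3, q=3/4

P1 indiff ⇒ q·3+(1-q)·0 = q·1+(1-q)·6 ⇒ q(2) = (1-q)(6) ⇒ q = 3/4
P2 indiff ⇒ p·8+(1-p)·1 = p·7+(1-p)·3 ⇒ p(1) = (1-p)(2) ⇒ p = 2/3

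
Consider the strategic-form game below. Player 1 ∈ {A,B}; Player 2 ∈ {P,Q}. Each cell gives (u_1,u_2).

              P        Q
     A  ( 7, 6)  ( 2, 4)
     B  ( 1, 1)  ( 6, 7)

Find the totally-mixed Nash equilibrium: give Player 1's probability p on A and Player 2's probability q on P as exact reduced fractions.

p=3/4, q=2/5

P1 indiff ⇒ q·7+(1-q)·2 = q·1+(1-q)·6 ⇒ q(6) = (1-q)(4) ⇒ q = 2/5
P2 indiff ⇒ p·6+(1-p)·1 = p·4+(1-p)·7 ⇒ p(2) = (1-p)(6) ⇒ p = 3/4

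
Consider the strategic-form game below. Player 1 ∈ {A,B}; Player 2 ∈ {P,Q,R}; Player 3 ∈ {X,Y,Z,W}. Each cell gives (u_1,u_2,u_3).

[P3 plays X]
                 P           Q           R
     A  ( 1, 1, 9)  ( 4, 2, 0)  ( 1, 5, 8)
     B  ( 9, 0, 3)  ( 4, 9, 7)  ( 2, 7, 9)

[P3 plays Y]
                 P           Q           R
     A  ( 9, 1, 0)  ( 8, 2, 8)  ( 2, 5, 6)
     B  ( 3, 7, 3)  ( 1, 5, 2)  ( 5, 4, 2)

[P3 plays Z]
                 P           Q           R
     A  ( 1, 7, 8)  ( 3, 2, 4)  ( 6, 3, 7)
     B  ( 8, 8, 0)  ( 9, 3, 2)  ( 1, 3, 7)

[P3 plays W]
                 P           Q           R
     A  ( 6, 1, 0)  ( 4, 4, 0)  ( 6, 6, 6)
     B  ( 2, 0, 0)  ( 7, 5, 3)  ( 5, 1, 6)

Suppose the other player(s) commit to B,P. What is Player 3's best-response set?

P3 best: {X,Y}

u_3(X vs B,P) = 3
u_3(Y vs B,P) = 3
u_3(Z vs B,P) = 0
u_3(W vs B,P) = 0
max payoff 3 at {X,Y}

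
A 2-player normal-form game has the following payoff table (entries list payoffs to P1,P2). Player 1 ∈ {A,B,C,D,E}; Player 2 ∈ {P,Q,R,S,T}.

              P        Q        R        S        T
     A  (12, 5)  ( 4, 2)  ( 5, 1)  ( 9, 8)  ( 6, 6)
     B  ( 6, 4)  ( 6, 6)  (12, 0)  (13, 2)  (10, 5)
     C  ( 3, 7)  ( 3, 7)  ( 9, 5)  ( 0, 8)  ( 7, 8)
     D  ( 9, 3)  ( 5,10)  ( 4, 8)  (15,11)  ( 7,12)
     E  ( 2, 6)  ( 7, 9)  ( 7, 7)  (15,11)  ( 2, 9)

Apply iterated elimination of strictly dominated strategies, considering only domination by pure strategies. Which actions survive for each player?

Remaining: P1:{B,D,E} P2:{Q,S,T}

P1 drop C (B beats it: P:6>3 Q:6>3 R:12>9 S:13>0 T:10>7)
P2 drop P (T beats it: A:6>5 B:5>4 D:12>3 E:9>6)
P1 drop A (B beats it: Q:6>4 R:12>5 S:13>9 T:10>6)
P2 drop R (Q beats it: B:6>0 D:10>8 E:9>7)
P1→{B,D,E} P2→{Q,S,T}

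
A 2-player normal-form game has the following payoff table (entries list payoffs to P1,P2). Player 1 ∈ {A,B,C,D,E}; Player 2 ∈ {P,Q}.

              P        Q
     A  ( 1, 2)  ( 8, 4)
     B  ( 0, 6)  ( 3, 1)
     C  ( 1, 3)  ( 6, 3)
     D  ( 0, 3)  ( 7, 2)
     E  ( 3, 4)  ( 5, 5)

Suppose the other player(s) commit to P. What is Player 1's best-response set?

u_1(A vs P) = 1
u_1(B vs P) = 0
u_1(C vs P) = 1
u_1(D vs P) = 0
u_1(E vs P) = 3
max payoff 3 at {E}

argmax u_1 = {E}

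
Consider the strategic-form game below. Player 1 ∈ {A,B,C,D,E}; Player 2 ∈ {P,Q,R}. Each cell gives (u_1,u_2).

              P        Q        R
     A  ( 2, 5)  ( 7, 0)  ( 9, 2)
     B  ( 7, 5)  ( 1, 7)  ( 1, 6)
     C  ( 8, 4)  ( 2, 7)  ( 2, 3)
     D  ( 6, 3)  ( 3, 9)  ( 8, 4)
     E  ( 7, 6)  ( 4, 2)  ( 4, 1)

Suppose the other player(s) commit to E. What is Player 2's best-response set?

BR_2 = {P}

u_2(P vs E) = 6
u_2(Q vs E) = 2
u_2(R vs E) = 1
max payoff 6 at {P}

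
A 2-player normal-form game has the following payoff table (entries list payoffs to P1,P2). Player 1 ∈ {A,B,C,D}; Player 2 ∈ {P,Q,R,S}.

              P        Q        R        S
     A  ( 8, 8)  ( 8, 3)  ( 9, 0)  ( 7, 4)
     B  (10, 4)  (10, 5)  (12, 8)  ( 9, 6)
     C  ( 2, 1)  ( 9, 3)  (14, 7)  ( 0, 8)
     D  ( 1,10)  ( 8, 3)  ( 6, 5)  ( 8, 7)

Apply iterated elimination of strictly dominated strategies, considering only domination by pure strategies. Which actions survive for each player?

Survivors P1:{B,C} P2:{R,S}

P1 drop A (B beats it: P:10>8 Q:10>8 R:12>9 S:9>7)
P1 drop D (B beats it: P:10>1 Q:10>8 R:12>6 S:9>8)
P2 drop P (Q beats it: B:5>4 C:3>1)
P2 drop Q (R beats it: B:8>5 C:7>3)
P1→{B,C} P2→{R,S}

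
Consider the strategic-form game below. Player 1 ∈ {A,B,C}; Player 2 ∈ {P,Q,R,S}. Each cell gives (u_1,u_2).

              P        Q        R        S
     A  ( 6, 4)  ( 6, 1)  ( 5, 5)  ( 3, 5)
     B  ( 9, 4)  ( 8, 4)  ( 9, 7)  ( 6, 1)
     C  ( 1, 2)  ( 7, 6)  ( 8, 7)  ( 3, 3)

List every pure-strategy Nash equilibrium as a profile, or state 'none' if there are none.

(A,P): not NE [P1→B gives 9>6; P2→S gives 5>4]
(A,Q): not NE [P1→B gives 8>6; P2→S gives 5>1]
(A,R): not NE [P1→B gives 9>5]
(A,S): not NE [P1→B gives 6>3]
(B,P): not NE [P2→R gives 7>4]
(B,Q): not NE [P2→R gives 7>4]
(B,R): NE
(B,S): not NE [P2→R gives 7>1]
(C,P): not NE [P1→B gives 9>1; P2→R gives 7>2]
(C,Q): not NE [P1→B gives 8>7; P2→R gives 7>6]
(C,R): not NE [P1→B gives 9>8]
(C,S): not NE [P1→B gives 6>3; P2→R gives 7>3]

NE set: (B,R)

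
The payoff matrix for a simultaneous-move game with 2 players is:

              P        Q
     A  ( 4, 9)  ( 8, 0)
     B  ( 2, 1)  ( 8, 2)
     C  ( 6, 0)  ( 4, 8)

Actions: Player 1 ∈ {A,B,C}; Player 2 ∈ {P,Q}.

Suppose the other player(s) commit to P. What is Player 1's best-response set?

P1 best: {C}

u_1(A vs P) = 4
u_1(B vs P) = 2
u_1(C vs P) = 6
max payoff 6 at {C}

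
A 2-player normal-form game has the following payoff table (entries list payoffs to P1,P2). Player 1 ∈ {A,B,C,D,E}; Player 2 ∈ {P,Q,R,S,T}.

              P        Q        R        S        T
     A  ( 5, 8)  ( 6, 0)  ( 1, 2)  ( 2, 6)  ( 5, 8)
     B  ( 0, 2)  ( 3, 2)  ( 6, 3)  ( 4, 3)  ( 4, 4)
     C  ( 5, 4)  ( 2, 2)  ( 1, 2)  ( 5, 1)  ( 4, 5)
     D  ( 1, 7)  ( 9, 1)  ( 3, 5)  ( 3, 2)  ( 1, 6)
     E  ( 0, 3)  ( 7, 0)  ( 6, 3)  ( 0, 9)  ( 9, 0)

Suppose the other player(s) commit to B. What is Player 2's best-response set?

argmax u_2 = {T}

u_2(P vs B) = 2
u_2(Q vs B) = 2
u_2(R vs B) = 3
u_2(S vs B) = 3
u_2(T vs B) = 4
max payoff 4 at {T}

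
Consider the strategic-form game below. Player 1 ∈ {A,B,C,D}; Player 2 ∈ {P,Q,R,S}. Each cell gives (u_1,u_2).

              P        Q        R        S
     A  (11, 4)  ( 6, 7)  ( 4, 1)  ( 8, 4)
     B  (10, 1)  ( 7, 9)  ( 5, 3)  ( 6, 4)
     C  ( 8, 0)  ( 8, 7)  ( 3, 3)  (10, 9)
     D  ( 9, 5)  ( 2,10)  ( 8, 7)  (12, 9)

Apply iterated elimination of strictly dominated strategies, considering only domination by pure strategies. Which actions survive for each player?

P2 drop P (Q beats it: A:7>4 B:9>1 C:7>0 D:10>5)
P2 drop R (Q beats it: A:7>1 B:9>3 C:7>3 D:10>7)
P1 drop A (C beats it: Q:8>6 S:10>8)
P1 drop B (C beats it: Q:8>7 S:10>6)
P1→{C,D} P2→{Q,S}

Survivors P1:{C,D} P2:{Q,S}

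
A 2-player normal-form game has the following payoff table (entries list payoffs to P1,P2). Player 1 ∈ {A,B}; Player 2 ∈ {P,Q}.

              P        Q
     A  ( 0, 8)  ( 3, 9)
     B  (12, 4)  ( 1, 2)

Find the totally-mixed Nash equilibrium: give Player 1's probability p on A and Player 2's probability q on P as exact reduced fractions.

p=2/3, q=1/7

P1 indiff ⇒ q·0+(1-q)·3 = q·12+(1-q)·1 ⇒ q(-12) = (1-q)(-2) ⇒ q = 1/7
P2 indiff ⇒ p·8+(1-p)·4 = p·9+(1-p)·2 ⇒ p(-1) = (1-p)(-2) ⇒ p = 2/3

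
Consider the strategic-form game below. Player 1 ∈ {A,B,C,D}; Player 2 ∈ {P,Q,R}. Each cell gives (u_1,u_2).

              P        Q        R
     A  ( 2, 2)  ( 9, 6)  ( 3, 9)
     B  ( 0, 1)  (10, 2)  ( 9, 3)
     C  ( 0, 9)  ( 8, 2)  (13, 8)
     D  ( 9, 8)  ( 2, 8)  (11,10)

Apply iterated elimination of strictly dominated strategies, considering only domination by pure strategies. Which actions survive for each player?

Survivors P1:{C,D} P2:{P,R}

P2 drop Q (R beats it: A:9>6 B:3>2 C:8>2 D:10>8)
P1 drop A (D beats it: P:9>2 R:11>3)
P1 drop B (D beats it: P:9>0 R:11>9)
P1→{C,D} P2→{P,R}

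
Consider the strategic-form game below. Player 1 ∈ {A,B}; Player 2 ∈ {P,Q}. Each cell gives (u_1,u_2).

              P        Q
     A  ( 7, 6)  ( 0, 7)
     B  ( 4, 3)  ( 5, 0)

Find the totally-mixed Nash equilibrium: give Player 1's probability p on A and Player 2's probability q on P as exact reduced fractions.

P1 indiff ⇒ q·7+(1-q)·0 = q·4+(1-q)·5 ⇒ q(3) = (1-q)(5) ⇒ q = 5/8
P2 indiff ⇒ p·6+(1-p)·3 = p·7+(1-p)·0 ⇒ p(-1) = (1-p)(-3) ⇒ p = 3/4

(p,q) = (3/4, 5/8)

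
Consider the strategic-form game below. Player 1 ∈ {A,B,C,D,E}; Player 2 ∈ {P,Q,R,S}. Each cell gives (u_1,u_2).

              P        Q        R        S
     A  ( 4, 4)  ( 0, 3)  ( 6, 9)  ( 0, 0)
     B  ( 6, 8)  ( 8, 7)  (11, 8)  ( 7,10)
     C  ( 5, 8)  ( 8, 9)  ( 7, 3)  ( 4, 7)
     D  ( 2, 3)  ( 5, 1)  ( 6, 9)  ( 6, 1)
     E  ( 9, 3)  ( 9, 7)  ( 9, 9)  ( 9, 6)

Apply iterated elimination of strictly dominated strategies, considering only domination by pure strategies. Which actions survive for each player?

P1 drop A (B beats it: P:6>4 Q:8>0 R:11>6 S:7>0)
P1 drop C (E beats it: P:9>5 Q:9>8 R:9>7 S:9>4)
P1 drop D (B beats it: P:6>2 Q:8>5 R:11>6 S:7>6)
P2 drop P (S beats it: B:10>8 E:6>3)
P2 drop Q (R beats it: B:8>7 E:9>7)
P1→{B,E} P2→{R,S}

Remaining: P1:{B,E} P2:{R,S}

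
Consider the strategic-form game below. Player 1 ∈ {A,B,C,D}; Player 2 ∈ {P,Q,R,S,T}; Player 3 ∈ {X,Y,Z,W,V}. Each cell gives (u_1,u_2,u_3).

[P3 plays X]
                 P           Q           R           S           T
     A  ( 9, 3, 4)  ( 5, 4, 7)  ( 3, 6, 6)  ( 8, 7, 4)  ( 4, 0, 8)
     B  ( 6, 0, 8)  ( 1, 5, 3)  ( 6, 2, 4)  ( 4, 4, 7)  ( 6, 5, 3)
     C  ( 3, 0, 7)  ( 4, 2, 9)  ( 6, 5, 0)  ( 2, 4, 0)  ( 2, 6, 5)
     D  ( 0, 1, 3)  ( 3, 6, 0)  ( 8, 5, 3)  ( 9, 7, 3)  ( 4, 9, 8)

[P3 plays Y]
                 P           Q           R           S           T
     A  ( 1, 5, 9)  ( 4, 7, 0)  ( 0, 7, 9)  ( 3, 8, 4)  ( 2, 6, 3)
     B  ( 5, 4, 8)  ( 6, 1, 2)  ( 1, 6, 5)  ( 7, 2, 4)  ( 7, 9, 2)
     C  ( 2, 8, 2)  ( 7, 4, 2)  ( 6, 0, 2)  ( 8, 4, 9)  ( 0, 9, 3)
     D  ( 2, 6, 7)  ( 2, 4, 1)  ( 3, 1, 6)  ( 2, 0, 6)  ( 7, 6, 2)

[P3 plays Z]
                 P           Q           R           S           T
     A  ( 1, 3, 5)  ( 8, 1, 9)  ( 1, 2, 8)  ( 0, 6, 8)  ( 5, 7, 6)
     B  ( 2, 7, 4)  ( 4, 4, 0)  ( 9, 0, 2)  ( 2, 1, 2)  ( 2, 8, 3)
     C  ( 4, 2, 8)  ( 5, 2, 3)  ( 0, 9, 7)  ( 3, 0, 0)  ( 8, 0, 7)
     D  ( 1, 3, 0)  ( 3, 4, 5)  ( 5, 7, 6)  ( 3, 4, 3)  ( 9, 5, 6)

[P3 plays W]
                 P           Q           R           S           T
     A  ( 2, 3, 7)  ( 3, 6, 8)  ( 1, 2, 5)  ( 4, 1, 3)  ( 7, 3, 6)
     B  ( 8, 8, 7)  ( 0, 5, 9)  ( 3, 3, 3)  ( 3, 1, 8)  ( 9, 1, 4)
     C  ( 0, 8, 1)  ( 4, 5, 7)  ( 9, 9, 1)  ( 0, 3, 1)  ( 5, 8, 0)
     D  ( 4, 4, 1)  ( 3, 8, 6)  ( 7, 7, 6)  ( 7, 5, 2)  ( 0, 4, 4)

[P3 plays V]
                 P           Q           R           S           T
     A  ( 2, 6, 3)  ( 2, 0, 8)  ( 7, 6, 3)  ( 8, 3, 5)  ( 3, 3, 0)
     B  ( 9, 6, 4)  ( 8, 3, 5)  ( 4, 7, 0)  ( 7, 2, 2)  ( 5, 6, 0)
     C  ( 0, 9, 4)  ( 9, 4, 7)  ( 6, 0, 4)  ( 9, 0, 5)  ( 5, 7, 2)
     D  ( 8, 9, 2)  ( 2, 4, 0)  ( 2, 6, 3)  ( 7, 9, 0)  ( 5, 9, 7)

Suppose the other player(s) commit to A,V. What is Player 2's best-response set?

argmax u_2 = {P,R}

u_2(P vs A,V) = 6
u_2(Q vs A,V) = 0
u_2(R vs A,V) = 6
u_2(S vs A,V) = 3
u_2(T vs A,V) = 3
max payoff 6 at {P,R}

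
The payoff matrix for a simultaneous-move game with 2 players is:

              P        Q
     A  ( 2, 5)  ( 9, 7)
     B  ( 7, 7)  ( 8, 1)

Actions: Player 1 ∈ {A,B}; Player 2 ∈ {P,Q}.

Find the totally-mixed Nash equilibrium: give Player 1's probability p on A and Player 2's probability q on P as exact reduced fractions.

P1 indiff ⇒ q·2+(1-q)·9 = q·7+(1-q)·8 ⇒ q(-5) = (1-q)(-1) ⇒ q = 1/6
P2 indiff ⇒ p·5+(1-p)·7 = p·7+(1-p)·1 ⇒ p(-2) = (1-p)(-6) ⇒ p = 3/4

p=3/4, q=1/6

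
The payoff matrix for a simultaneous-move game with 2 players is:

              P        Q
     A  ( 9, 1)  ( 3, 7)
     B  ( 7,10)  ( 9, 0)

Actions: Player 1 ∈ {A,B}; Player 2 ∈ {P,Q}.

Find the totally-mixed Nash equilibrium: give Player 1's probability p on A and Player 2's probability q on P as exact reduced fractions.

(p,q) = (5/8, 3/4)

P1 indiff ⇒ q·9+(1-q)·3 = q·7+(1-q)·9 ⇒ q(2) = (1-q)(6) ⇒ q = 3/4
P2 indiff ⇒ p·1+(1-p)·10 = p·7+(1-p)·0 ⇒ p(-6) = (1-p)(-10) ⇒ p = 5/8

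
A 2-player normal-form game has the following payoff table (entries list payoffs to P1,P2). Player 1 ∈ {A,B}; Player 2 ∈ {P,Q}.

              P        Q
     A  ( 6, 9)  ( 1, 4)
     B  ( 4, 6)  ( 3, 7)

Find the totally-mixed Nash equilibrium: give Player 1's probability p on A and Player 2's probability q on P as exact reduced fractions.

(p,q) = (1/6, 1/2)

P1 indiff ⇒ q·6+(1-q)·1 = q·4+(1-q)·3 ⇒ q(2) = (1-q)(2) ⇒ q = 1/2
P2 indiff ⇒ p·9+(1-p)·6 = p·4+(1-p)·7 ⇒ p(5) = (1-p)(1) ⇒ p = 1/6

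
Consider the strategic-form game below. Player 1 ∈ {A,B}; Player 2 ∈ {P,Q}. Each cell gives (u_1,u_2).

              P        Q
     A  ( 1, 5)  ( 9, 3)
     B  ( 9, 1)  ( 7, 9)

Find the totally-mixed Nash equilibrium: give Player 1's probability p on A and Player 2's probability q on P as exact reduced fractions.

P1 indiff ⇒ q·1+(1-q)·9 = q·9+(1-q)·7 ⇒ q(-8) = (1-q)(-2) ⇒ q = 1/5
P2 indiff ⇒ p·5+(1-p)·1 = p·3+(1-p)·9 ⇒ p(2) = (1-p)(8) ⇒ p = 4/5

P1 mixes 4/5 on A; P2 mixes 1/5 on P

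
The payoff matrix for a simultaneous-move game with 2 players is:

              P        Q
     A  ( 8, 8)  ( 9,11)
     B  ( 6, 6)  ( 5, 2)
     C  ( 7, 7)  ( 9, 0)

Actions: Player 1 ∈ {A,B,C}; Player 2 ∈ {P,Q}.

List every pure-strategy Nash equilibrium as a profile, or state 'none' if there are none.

Nash profiles: (A,Q)

(A,P): not NE [P2→Q gives 11>8]
(A,Q): NE
(B,P): not NE [P1→A gives 8>6]
(B,Q): not NE [P1→C gives 9>5; P2→P gives 6>2]
(C,P): not NE [P1→A gives 8>7]
(C,Q): not NE [P2→P gives 7>0]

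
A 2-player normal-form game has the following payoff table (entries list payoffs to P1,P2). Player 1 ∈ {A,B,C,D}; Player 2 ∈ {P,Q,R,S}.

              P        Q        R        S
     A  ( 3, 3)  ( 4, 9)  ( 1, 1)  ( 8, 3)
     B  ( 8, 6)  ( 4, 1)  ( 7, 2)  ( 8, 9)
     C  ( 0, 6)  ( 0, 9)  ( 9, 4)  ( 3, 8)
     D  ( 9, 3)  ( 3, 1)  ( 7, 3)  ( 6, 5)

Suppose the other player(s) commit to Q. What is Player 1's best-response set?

BR_1 = {A,B}

u_1(A vs Q) = 4
u_1(B vs Q) = 4
u_1(C vs Q) = 0
u_1(D vs Q) = 3
max payoff 4 at {A,B}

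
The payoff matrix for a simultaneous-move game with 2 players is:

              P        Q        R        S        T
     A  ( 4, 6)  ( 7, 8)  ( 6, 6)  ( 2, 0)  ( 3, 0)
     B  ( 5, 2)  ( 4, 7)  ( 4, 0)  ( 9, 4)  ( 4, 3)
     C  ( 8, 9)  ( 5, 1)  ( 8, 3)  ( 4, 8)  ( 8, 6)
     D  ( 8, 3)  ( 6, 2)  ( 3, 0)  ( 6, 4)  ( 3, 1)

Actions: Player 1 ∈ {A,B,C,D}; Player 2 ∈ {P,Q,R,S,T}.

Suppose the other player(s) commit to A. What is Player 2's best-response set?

BR_2 = {Q}

u_2(P vs A) = 6
u_2(Q vs A) = 8
u_2(R vs A) = 6
u_2(S vs A) = 0
u_2(T vs A) = 0
max payoff 8 at {Q}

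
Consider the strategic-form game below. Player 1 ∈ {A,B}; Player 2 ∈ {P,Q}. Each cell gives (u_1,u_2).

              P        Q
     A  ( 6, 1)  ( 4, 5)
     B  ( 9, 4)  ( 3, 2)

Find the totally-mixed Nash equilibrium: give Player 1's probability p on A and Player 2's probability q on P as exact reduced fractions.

P1 indiff ⇒ q·6+(1-q)·4 = q·9+(1-q)·3 ⇒ q(-3) = (1-q)(-1) ⇒ q = 1/4
P2 indiff ⇒ p·1+(1-p)·4 = p·5+(1-p)·2 ⇒ p(-4) = (1-p)(-2) ⇒ p = 1/3

p=1/3, q=1/4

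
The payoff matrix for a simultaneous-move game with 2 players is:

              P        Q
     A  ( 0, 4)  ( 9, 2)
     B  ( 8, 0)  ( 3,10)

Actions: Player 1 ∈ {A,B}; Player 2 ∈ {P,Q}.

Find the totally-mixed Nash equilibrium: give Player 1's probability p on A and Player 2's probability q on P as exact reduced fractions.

P1 indiff ⇒ q·0+(1-q)·9 = q·8+(1-q)·3 ⇒ q(-8) = (1-q)(-6) ⇒ q = 3/7
P2 indiff ⇒ p·4+(1-p)·0 = p·2+(1-p)·10 ⇒ p(2) = (1-p)(10) ⇒ p = 5/6

(p,q) = (5/6, 3/7)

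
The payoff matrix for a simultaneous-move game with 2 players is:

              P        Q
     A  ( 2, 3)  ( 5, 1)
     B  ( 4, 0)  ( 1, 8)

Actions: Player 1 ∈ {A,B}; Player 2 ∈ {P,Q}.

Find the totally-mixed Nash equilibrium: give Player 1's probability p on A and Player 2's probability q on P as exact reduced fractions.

P1 mixes 4/5 on A; P2 mixes 2/3 on P

P1 indiff ⇒ q·2+(1-q)·5 = q·4+(1-q)·1 ⇒ q(-2) = (1-q)(-4) ⇒ q = 2/3
P2 indiff ⇒ p·3+(1-p)·0 = p·1+(1-p)·8 ⇒ p(2) = (1-p)(8) ⇒ p = 4/5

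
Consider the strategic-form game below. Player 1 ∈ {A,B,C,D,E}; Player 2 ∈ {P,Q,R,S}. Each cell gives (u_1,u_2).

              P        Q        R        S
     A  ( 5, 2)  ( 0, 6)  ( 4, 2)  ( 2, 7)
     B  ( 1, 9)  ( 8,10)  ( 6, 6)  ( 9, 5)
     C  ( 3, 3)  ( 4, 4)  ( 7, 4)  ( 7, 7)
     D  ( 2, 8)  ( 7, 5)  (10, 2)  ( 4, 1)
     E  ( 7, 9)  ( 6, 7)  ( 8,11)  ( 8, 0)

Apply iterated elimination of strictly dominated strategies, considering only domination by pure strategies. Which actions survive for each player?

P1 drop A (E beats it: P:7>5 Q:6>0 R:8>4 S:8>2)
P1 drop C (E beats it: P:7>3 Q:6>4 R:8>7 S:8>7)
P2 drop S (P beats it: B:9>5 D:8>1 E:9>0)
P1→{B,D,E} P2→{P,Q,R}

IESDS → P1:{B,D,E} P2:{P,Q,R}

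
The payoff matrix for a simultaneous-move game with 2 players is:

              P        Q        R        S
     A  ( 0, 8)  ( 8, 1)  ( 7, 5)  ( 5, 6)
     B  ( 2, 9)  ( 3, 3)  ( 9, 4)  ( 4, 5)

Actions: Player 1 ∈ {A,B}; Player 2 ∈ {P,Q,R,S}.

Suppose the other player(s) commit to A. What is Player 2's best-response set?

argmax u_2 = {P}

u_2(P vs A) = 8
u_2(Q vs A) = 1
u_2(R vs A) = 5
u_2(S vs A) = 6
max payoff 8 at {P}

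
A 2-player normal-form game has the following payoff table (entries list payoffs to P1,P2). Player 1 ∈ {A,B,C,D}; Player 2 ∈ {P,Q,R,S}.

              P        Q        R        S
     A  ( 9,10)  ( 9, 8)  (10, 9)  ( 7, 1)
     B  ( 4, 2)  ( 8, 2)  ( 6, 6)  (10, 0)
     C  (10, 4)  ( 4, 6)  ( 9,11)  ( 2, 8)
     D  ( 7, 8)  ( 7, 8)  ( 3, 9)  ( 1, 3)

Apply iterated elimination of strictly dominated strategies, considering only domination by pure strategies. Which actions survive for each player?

IESDS → P1:{A,C} P2:{P,R}

P1 drop D (A beats it: P:9>7 Q:9>7 R:10>3 S:7>1)
P2 drop Q (R beats it: A:9>8 B:6>2 C:11>6)
P2 drop S (R beats it: A:9>1 B:6>0 C:11>8)
P1 drop B (A beats it: P:9>4 R:10>6)
P1→{A,C} P2→{P,R}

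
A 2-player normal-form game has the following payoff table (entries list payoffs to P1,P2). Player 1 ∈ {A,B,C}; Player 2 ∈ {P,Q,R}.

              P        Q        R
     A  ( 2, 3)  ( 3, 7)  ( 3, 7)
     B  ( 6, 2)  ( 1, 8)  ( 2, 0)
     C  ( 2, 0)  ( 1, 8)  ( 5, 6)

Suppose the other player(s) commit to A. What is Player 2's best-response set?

u_2(P vs A) = 3
u_2(Q vs A) = 7
u_2(R vs A) = 7
max payoff 7 at {Q,R}

argmax u_2 = {Q,R}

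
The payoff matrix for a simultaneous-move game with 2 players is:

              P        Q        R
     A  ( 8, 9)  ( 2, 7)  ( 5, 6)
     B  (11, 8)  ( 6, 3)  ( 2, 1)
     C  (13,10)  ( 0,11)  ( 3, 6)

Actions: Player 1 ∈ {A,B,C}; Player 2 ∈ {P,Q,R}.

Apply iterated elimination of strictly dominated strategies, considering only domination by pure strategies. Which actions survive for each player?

Survivors P1:{B,C} P2:{P,Q}

P2 drop R (P beats it: A:9>6 B:8>1 C:10>6)
P1 drop A (B beats it: P:11>8 Q:6>2)
P1→{B,C} P2→{P,Q}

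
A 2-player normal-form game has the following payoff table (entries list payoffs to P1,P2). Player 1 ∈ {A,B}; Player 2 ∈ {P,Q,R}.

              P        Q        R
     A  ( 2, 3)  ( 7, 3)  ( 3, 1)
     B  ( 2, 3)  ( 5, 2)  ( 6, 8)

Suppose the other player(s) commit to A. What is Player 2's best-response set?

u_2(P vs A) = 3
u_2(Q vs A) = 3
u_2(R vs A) = 1
max payoff 3 at {P,Q}

argmax u_2 = {P,Q}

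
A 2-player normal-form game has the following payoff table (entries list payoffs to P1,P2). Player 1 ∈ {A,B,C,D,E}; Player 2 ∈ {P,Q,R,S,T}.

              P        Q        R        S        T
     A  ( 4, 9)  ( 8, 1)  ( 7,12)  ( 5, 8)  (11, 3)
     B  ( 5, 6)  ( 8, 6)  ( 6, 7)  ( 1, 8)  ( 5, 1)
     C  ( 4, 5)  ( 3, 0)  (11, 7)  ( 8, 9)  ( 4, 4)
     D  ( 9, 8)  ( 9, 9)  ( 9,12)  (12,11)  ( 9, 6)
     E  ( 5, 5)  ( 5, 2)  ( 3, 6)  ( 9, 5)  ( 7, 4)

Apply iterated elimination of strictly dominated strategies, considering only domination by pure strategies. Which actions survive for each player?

IESDS → P1:{C,D} P2:{R,S}

P1 drop B (D beats it: P:9>5 Q:9>8 R:9>6 S:12>1 T:9>5)
P1 drop E (D beats it: P:9>5 Q:9>5 R:9>3 S:12>9 T:9>7)
P2 drop P (R beats it: A:12>9 C:7>5 D:12>8)
P2 drop Q (R beats it: A:12>1 C:7>0 D:12>9)
P2 drop T (R beats it: A:12>3 C:7>4 D:12>6)
P1 drop A (C beats it: R:11>7 S:8>5)
P1→{C,D} P2→{R,S}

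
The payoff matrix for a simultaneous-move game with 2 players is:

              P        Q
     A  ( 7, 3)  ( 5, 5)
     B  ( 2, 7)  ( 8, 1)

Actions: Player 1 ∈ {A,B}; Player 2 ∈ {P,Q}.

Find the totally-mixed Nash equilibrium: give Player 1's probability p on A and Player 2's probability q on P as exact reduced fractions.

(p,q) = (3/4, 3/8)

P1 indiff ⇒ q·7+(1-q)·5 = q·2+(1-q)·8 ⇒ q(5) = (1-q)(3) ⇒ q = 3/8
P2 indiff ⇒ p·3+(1-p)·7 = p·5+(1-p)·1 ⇒ p(-2) = (1-p)(-6) ⇒ p = 3/4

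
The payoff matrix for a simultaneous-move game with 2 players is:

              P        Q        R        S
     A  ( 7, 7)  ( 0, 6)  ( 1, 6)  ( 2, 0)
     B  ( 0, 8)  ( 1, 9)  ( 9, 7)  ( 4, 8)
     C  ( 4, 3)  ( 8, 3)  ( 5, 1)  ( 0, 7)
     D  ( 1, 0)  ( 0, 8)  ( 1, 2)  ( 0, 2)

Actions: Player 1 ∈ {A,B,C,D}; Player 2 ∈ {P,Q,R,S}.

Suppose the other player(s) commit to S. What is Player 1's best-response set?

u_1(A vs S) = 2
u_1(B vs S) = 4
u_1(C vs S) = 0
u_1(D vs S) = 0
max payoff 4 at {B}

P1 best: {B}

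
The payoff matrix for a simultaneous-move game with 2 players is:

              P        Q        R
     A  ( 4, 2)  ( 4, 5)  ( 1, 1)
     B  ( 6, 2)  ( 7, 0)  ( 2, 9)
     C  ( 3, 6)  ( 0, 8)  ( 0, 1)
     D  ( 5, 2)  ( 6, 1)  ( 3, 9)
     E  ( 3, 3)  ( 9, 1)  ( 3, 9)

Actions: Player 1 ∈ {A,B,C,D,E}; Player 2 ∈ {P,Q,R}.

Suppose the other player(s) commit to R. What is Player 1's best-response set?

P1 best: {D,E}

u_1(A vs R) = 1
u_1(B vs R) = 2
u_1(C vs R) = 0
u_1(D vs R) = 3
u_1(E vs R) = 3
max payoff 3 at {D,E}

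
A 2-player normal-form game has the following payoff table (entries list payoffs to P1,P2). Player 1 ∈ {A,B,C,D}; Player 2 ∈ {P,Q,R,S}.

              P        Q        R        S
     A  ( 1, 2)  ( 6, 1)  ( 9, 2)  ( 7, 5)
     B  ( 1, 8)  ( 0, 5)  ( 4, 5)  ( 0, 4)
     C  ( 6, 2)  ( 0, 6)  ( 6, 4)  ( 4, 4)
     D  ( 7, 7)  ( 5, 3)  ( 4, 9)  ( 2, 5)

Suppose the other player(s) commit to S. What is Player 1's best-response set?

u_1(A vs S) = 7
u_1(B vs S) = 0
u_1(C vs S) = 4
u_1(D vs S) = 2
max payoff 7 at {A}

P1 best: {A}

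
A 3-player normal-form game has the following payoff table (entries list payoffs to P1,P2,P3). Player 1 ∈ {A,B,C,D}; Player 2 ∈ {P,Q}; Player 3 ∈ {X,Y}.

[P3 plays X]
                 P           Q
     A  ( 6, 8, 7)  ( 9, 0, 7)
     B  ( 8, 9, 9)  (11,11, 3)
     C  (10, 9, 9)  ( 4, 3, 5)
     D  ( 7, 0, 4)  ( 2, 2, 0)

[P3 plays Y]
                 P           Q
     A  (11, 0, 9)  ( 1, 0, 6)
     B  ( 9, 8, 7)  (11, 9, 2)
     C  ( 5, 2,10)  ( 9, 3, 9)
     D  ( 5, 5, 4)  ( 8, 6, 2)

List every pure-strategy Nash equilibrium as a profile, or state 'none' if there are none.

PSNE = {(A,P,Y), (B,Q,X)}

(A,P,X): not NE [P1→C gives 10>6; P3→Y gives 9>7]
(A,P,Y): NE
(A,Q,X): not NE [P1→B gives 11>9; P2→P gives 8>0]
(A,Q,Y): not NE [P1→B gives 11>1; P3→X gives 7>6]
(B,P,X): not NE [P1→C gives 10>8; P2→Q gives 11>9]
(B,P,Y): not NE [P1→A gives 11>9; P2→Q gives 9>8; P3→X gives 9>7]
(B,Q,X): NE
(B,Q,Y): not NE [P3→X gives 3>2]
(C,P,X): not NE [P3→Y gives 10>9]
(C,P,Y): not NE [P1→A gives 11>5; P2→Q gives 3>2]
(C,Q,X): not NE [P1→B gives 11>4; P2→P gives 9>3; P3→Y gives 9>5]
(C,Q,Y): not NE [P1→B gives 11>9]
(D,P,X): not NE [P1→C gives 10>7; P2→Q gives 2>0]
(D,P,Y): not NE [P1→A gives 11>5; P2→Q gives 6>5]
(D,Q,X): not NE [P1→B gives 11>2; P3→Y gives 2>0]
(D,Q,Y): not NE [P1→B gives 11>8]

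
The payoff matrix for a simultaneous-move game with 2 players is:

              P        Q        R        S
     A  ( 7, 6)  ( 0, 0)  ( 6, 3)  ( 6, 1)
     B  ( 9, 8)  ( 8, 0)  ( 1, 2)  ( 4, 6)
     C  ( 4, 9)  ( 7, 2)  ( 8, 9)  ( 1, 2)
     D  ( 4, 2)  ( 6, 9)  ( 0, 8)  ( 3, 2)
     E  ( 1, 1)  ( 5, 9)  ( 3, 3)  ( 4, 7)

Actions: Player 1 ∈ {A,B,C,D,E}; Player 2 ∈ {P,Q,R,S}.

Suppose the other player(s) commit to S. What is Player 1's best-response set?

u_1(A vs S) = 6
u_1(B vs S) = 4
u_1(C vs S) = 1
u_1(D vs S) = 3
u_1(E vs S) = 4
max payoff 6 at {A}

BR_1 = {A}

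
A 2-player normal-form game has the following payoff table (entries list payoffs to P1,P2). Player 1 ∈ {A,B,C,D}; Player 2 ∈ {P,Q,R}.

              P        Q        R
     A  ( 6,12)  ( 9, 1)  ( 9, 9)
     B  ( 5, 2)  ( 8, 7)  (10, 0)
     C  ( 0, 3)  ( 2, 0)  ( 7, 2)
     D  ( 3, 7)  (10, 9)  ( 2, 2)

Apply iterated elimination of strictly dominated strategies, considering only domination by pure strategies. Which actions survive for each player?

P1 drop C (A beats it: P:6>0 Q:9>2 R:9>7)
P2 drop R (P beats it: A:12>9 B:2>0 D:7>2)
P1 drop B (A beats it: P:6>5 Q:9>8)
P1→{A,D} P2→{P,Q}

IESDS → P1:{A,D} P2:{P,Q}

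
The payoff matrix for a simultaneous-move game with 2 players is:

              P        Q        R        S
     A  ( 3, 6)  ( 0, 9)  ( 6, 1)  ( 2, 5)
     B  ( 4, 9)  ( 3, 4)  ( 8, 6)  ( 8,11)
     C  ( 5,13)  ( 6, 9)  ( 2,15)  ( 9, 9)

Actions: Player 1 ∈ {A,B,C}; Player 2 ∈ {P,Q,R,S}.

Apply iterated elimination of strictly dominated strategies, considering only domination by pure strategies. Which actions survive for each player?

P1 drop A (B beats it: P:4>3 Q:3>0 R:8>6 S:8>2)
P2 drop Q (P beats it: B:9>4 C:13>9)
P1→{B,C} P2→{P,R,S}

Remaining: P1:{B,C} P2:{P,R,S}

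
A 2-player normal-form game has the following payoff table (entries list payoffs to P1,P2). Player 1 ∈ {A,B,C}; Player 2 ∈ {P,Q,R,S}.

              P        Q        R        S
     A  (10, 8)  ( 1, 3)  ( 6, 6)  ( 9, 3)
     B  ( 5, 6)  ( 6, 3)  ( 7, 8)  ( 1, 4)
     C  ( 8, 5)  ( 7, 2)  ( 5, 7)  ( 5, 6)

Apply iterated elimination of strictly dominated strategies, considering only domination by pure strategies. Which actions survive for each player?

Remaining: P1:{A,B} P2:{P,R}

P2 drop Q (P beats it: A:8>3 B:6>3 C:5>2)
P1 drop C (A beats it: P:10>8 R:6>5 S:9>5)
P2 drop S (P beats it: A:8>3 B:6>4)
P1→{A,B} P2→{P,R}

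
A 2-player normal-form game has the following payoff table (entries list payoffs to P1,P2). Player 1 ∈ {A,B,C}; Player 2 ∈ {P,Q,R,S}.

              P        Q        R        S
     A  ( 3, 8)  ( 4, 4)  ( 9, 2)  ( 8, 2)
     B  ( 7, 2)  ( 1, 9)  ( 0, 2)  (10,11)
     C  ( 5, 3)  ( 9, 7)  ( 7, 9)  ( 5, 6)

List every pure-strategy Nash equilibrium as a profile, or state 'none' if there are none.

Nash profiles: (B,S)

(A,P): not NE [P1→B gives 7>3]
(A,Q): not NE [P1→C gives 9>4; P2→P gives 8>4]
(A,R): not NE [P2→P gives 8>2]
(A,S): not NE [P1→B gives 10>8; P2→P gives 8>2]
(B,P): not NE [P2→S gives 11>2]
(B,Q): not NE [P1→C gives 9>1; P2→S gives 11>9]
(B,R): not NE [P1→A gives 9>0; P2→S gives 11>2]
(B,S): NE
(C,P): not NE [P1→B gives 7>5; P2→R gives 9>3]
(C,Q): not NE [P2→R gives 9>7]
(C,R): not NE [P1→A gives 9>7]
(C,S): not NE [P1→B gives 10>5; P2→R gives 9>6]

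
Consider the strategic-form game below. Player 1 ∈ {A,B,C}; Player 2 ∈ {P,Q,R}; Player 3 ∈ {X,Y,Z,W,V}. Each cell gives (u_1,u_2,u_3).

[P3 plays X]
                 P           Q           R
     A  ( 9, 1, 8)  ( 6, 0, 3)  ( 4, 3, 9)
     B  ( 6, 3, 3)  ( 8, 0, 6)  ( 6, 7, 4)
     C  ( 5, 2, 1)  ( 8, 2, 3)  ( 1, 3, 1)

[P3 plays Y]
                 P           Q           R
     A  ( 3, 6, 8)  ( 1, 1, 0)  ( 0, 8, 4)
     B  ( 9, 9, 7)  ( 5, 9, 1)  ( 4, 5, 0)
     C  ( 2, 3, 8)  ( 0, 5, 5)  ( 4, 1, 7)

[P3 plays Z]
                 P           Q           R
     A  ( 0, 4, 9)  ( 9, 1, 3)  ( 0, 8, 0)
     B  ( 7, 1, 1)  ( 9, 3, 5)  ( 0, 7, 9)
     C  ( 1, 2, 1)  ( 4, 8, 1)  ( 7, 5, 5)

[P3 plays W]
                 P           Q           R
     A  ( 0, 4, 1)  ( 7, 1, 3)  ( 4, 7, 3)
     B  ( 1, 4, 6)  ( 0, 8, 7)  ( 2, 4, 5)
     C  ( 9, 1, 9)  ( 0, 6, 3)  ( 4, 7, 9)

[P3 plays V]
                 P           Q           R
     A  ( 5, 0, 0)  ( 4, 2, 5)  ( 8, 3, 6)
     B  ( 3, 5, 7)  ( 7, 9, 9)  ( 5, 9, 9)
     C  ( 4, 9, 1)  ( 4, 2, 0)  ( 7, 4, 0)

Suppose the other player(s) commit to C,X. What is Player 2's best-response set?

BR_2 = {R}

u_2(P vs C,X) = 2
u_2(Q vs C,X) = 2
u_2(R vs C,X) = 3
max payoff 3 at {R}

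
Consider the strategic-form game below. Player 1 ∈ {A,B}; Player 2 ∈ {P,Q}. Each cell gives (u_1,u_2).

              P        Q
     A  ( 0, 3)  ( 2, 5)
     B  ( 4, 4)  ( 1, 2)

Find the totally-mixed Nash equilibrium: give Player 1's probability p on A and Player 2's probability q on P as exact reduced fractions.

(p,q) = (1/2, 1/5)

P1 indiff ⇒ q·0+(1-q)·2 = q·4+(1-q)·1 ⇒ q(-4) = (1-q)(-1) ⇒ q = 1/5
P2 indiff ⇒ p·3+(1-p)·4 = p·5+(1-p)·2 ⇒ p(-2) = (1-p)(-2) ⇒ p = 1/2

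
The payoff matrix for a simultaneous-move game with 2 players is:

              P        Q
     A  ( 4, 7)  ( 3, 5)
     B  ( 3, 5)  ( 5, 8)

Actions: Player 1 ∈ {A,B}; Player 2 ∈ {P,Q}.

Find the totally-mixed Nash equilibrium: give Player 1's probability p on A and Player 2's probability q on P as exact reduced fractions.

P1 indiff ⇒ q·4+(1-q)·3 = q·3+(1-q)·5 ⇒ q(1) = (1-q)(2) ⇒ q = 2/3
P2 indiff ⇒ p·7+(1-p)·5 = p·5+(1-p)·8 ⇒ p(2) = (1-p)(3) ⇒ p = 3/5

p=3/5, q=2/3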